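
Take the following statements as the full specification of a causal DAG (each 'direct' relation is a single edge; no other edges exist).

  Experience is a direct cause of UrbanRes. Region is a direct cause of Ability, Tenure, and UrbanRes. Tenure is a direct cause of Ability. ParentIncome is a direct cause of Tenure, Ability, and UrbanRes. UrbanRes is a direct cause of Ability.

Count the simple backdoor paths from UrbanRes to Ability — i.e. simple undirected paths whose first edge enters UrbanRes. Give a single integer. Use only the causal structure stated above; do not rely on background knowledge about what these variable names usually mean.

6

A backdoor path from UrbanRes to Ability is any simple undirected path whose first edge points into UrbanRes (i.e. leaves UrbanRes via a parent).
Parents of UrbanRes: {Experience, ParentIncome, Region}.
Enumerating:
  P1: UrbanRes <- ParentIncome -> Tenure <- Region -> Ability
  P2: UrbanRes <- ParentIncome -> Tenure -> Ability
  P3: UrbanRes <- ParentIncome -> Ability
  P4: UrbanRes <- Region -> Tenure <- ParentIncome -> Ability
  P5: UrbanRes <- Region -> Tenure -> Ability
  P6: UrbanRes <- Region -> Ability
That exhausts the simple backdoor paths. Count: 6.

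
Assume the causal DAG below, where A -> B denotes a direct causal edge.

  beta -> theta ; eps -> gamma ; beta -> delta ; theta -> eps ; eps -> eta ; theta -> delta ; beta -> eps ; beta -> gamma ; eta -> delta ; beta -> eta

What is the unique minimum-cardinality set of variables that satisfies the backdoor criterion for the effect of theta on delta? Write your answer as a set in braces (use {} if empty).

{beta}

Variables eligible for adjustment (non-descendants of theta, excluding theta and delta): {beta}.
Backdoor paths from theta to delta:
  P1: theta <- beta -> eps -> eta -> delta
  P2: theta <- beta -> gamma <- eps -> eta -> delta
  P3: theta <- beta -> eta -> delta
  P4: theta <- beta -> delta
The empty set is not sufficient: P1 (theta <- beta -> eps -> eta -> delta) has no collider blocking it and no conditioned non-collider, so it is open.
Try {beta}:
  P1: blocked at fork node beta ∈ conditioning set.
  P2: blocked at fork node beta ∈ conditioning set.
  P3: blocked at fork node beta ∈ conditioning set.
  P4: blocked at fork node beta ∈ conditioning set.
{beta} contains no descendant of theta and blocks every backdoor path.
{beta} is the unique smallest valid adjustment set.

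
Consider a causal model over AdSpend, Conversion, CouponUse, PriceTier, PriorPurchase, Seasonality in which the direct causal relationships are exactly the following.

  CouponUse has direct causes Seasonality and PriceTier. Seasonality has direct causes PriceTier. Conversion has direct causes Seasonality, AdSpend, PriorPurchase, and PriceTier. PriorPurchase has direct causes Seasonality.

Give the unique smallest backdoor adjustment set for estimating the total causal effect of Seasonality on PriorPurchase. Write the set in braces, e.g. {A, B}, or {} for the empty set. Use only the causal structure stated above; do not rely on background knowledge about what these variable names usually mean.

{}

Variables eligible for adjustment (non-descendants of Seasonality, excluding Seasonality and PriorPurchase): {AdSpend, PriceTier}.
Backdoor paths from Seasonality to PriorPurchase:
  P1: Seasonality <- PriceTier -> Conversion <- PriorPurchase
Each backdoor path contains an unconditioned collider, so every path is already blocked with the empty conditioning set:
  P1: blocked at collider Conversion (neither it nor any descendant is in the conditioning set).
The empty set is therefore the unique smallest valid set.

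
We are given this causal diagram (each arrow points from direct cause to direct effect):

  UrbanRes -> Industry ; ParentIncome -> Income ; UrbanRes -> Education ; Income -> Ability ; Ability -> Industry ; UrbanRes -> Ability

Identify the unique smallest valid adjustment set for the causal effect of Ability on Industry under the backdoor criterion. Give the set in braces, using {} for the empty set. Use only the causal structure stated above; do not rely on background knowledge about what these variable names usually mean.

Variables eligible for adjustment (non-descendants of Ability, excluding Ability and Industry): {Education, Income, ParentIncome, UrbanRes}.
Backdoor paths from Ability to Industry:
  P1: Ability <- UrbanRes -> Industry
The empty set is not sufficient: P1 (Ability <- UrbanRes -> Industry) has no collider blocking it and no conditioned non-collider, so it is open.
Try {UrbanRes}:
  P1: blocked at fork node UrbanRes ∈ conditioning set.
{UrbanRes} contains no descendant of Ability and blocks every backdoor path.
No other singleton works — e.g. {Education} leaves P1 open — so {UrbanRes} is the unique smallest valid adjustment set.

{UrbanRes}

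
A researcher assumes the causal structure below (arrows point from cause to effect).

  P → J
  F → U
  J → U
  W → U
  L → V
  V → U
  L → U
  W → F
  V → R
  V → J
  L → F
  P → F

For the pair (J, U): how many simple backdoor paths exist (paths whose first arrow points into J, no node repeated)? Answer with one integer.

8

A backdoor path from J to U is any simple undirected path whose first edge points into J (i.e. leaves J via a parent).
Parents of J: {P, V}.
Enumerating:
  P1: J <- P -> F <- W -> U
  P2: J <- P -> F <- L -> V -> U
  P3: J <- P -> F <- L -> U
  P4: J <- P -> F -> U
  P5: J <- V <- L -> F <- W -> U
  P6: J <- V <- L -> F -> U
  P7: J <- V <- L -> U
  P8: J <- V -> U
That exhausts the simple backdoor paths. Count: 8.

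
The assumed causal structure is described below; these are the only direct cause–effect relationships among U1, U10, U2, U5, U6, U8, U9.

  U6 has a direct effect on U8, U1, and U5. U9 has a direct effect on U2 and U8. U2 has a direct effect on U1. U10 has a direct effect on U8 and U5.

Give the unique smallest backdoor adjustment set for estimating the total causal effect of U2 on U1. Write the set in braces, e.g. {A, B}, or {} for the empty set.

Variables eligible for adjustment (non-descendants of U2, excluding U2 and U1): {U10, U5, U6, U8, U9}.
Backdoor paths from U2 to U1:
  P1: U2 <- U9 -> U8 <- U6 -> U1
  P2: U2 <- U9 -> U8 <- U10 -> U5 <- U6 -> U1
Each backdoor path contains an unconditioned collider, so every path is already blocked with the empty conditioning set:
  P1: blocked at collider U8 (neither it nor any descendant is in the conditioning set).
  P2: blocked at collider U8 (neither it nor any descendant is in the conditioning set).
The empty set is therefore the unique smallest valid set.

{}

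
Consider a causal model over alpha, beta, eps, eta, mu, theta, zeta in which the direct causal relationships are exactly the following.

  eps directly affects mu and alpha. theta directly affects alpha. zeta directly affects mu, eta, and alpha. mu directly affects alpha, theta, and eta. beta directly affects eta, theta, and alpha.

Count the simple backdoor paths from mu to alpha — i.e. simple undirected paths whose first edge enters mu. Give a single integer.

4

A backdoor path from mu to alpha is any simple undirected path whose first edge points into mu (i.e. leaves mu via a parent).
Parents of mu: {eps, zeta}.
Enumerating:
  P1: mu <- eps -> alpha
  P2: mu <- zeta -> eta <- beta -> theta -> alpha
  P3: mu <- zeta -> eta <- beta -> alpha
  P4: mu <- zeta -> alpha
That exhausts the simple backdoor paths. Count: 4.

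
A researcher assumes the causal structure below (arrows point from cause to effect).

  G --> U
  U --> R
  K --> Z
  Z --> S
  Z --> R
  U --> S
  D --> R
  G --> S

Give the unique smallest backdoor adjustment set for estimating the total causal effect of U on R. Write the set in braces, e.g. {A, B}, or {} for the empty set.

Variables eligible for adjustment (non-descendants of U, excluding U and R): {D, G, K, Z}.
Backdoor paths from U to R:
  P1: U <- G -> S <- Z -> R
Each backdoor path contains an unconditioned collider, so every path is already blocked with the empty conditioning set:
  P1: blocked at collider S (neither it nor any descendant is in the conditioning set).
The empty set is therefore the unique smallest valid set.

{}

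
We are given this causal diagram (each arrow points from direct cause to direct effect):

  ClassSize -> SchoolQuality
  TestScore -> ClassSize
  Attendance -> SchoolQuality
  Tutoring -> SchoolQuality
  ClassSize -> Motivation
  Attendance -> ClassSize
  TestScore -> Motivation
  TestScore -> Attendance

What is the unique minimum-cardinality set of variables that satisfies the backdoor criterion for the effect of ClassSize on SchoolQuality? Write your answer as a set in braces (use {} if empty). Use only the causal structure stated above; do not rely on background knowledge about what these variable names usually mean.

Variables eligible for adjustment (non-descendants of ClassSize, excluding ClassSize and SchoolQuality): {Attendance, TestScore, Tutoring}.
Backdoor paths from ClassSize to SchoolQuality:
  P1: ClassSize <- TestScore -> Attendance -> SchoolQuality
  P2: ClassSize <- Attendance -> SchoolQuality
The empty set is not sufficient: P1 (ClassSize <- TestScore -> Attendance -> SchoolQuality) has no collider blocking it and no conditioned non-collider, so it is open.
Try {Attendance}:
  P1: blocked at chain node Attendance ∈ conditioning set.
  P2: blocked at fork node Attendance ∈ conditioning set.
{Attendance} contains no descendant of ClassSize and blocks every backdoor path.
No other singleton works — e.g. {TestScore} leaves P2 open — so {Attendance} is the unique smallest valid adjustment set.

{Attendance}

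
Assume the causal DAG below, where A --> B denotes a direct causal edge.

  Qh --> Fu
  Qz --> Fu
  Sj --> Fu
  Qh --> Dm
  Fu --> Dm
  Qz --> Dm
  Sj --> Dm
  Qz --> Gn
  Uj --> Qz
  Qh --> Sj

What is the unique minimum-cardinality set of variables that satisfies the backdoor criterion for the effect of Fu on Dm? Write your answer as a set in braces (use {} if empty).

Variables eligible for adjustment (non-descendants of Fu, excluding Fu and Dm): {Gn, Qh, Qz, Sj, Uj}.
Backdoor paths from Fu to Dm:
  P1: Fu <- Qh -> Sj -> Dm
  P2: Fu <- Qh -> Dm
  P3: Fu <- Sj <- Qh -> Dm
  P4: Fu <- Sj -> Dm
  P5: Fu <- Qz -> Dm
The empty set is not sufficient: P1 (Fu <- Qh -> Sj -> Dm) has no collider blocking it and no conditioned non-collider, so it is open.
Try {Qh, Qz, Sj}:
  P1: blocked at fork node Qh ∈ conditioning set.
  P2: blocked at fork node Qh ∈ conditioning set.
  P3: blocked at chain node Sj ∈ conditioning set.
  P4: blocked at fork node Sj ∈ conditioning set.
  P5: blocked at fork node Qz ∈ conditioning set.
{Qh, Qz, Sj} contains no descendant of Fu and blocks every backdoor path.
Every element of {Qh, Qz, Sj} is needed (dropping Qh leaves P2 open; dropping Qz leaves P5 open; dropping Sj leaves P4 open), so no proper subset is valid.
Among all size-3 subsets of the eligible variables, only {Qh, Qz, Sj} blocks every backdoor path, so it is the unique smallest valid adjustment set.

{Qh, Qz, Sj}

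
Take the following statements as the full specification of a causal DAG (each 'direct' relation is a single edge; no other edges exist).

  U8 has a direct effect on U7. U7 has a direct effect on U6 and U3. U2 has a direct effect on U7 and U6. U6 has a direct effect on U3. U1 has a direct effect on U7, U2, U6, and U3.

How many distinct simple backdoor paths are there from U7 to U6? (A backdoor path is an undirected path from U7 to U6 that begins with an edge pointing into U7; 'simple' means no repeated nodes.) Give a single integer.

6

A backdoor path from U7 to U6 is any simple undirected path whose first edge points into U7 (i.e. leaves U7 via a parent).
Parents of U7: {U1, U2, U8}.
Enumerating:
  P1: U7 <- U1 -> U2 -> U6
  P2: U7 <- U1 -> U6
  P3: U7 <- U1 -> U3 <- U6
  P4: U7 <- U2 <- U1 -> U6
  P5: U7 <- U2 <- U1 -> U3 <- U6
  P6: U7 <- U2 -> U6
That exhausts the simple backdoor paths. Count: 6.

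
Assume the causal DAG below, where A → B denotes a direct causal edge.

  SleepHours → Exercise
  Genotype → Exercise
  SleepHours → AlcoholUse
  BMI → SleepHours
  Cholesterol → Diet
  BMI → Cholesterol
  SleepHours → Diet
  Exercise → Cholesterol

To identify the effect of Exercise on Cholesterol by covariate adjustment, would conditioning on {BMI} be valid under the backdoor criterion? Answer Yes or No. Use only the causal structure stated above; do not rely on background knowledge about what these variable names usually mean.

Backdoor paths from Exercise to Cholesterol (paths whose first edge points into Exercise):
  P1: Exercise <- SleepHours <- BMI -> Cholesterol
  P2: Exercise <- SleepHours -> Diet <- Cholesterol
Condition 1 (no descendant of Exercise in the set): holds — descendants of Exercise are {Cholesterol, Diet}; none are in {BMI}.
Condition 2 (every backdoor path blocked by {BMI}):
  P1: blocked at fork node BMI ∈ conditioning set.
  P2: blocked at collider Diet (neither it nor any descendant is in the conditioning set).
{BMI} satisfies the backdoor criterion.

Yes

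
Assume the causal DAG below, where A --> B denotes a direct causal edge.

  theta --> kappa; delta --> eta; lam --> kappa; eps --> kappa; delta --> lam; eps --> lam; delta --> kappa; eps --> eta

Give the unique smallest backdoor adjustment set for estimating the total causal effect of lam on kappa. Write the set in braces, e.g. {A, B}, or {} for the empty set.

Variables eligible for adjustment (non-descendants of lam, excluding lam and kappa): {delta, eps, eta, theta}.
Backdoor paths from lam to kappa:
  P1: lam <- delta -> eta <- eps -> kappa
  P2: lam <- delta -> kappa
  P3: lam <- eps -> eta <- delta -> kappa
  P4: lam <- eps -> kappa
The empty set is not sufficient: P2 (lam <- delta -> kappa) has no collider blocking it and no conditioned non-collider, so it is open.
Try {delta, eps}:
  P1: blocked at fork node delta ∈ conditioning set.
  P2: blocked at fork node delta ∈ conditioning set.
  P3: blocked at fork node eps ∈ conditioning set.
  P4: blocked at fork node eps ∈ conditioning set.
{delta, eps} contains no descendant of lam and blocks every backdoor path.
Every element of {delta, eps} is needed (dropping delta leaves P2 open; dropping eps leaves P4 open), so no proper subset is valid.
Among all size-2 subsets of the eligible variables, only {delta, eps} blocks every backdoor path, so it is the unique smallest valid adjustment set.

{delta, eps}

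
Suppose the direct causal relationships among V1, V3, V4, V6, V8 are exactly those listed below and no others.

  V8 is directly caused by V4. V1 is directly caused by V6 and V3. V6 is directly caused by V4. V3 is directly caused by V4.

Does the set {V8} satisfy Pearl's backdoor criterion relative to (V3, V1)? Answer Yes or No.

No

Backdoor paths from V3 to V1 (paths whose first edge points into V3):
  P1: V3 <- V4 -> V6 -> V1
Condition 1 (no descendant of V3 in the set): holds — descendants of V3 are {V1}; none are in {V8}.
Condition 2 (every backdoor path blocked by {V8}):
  P1: open — no interior node is in the conditioning set.
{V8} does not satisfy the backdoor criterion.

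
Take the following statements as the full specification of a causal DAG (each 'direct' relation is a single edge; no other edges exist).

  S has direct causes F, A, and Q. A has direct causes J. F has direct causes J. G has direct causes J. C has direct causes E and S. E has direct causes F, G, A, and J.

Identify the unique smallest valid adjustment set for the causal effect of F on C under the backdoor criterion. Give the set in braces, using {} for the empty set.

{J}

Variables eligible for adjustment (non-descendants of F, excluding F and C): {A, G, J, Q}.
Backdoor paths from F to C:
  P1: F <- J -> A -> S -> C
  P2: F <- J -> A -> E -> C
  P3: F <- J -> G -> E <- A -> S -> C
  P4: F <- J -> G -> E -> C
  P5: F <- J -> E <- A -> S -> C
  P6: F <- J -> E -> C
The empty set is not sufficient: P1 (F <- J -> A -> S -> C) has no collider blocking it and no conditioned non-collider, so it is open.
Try {J}:
  P1: blocked at fork node J ∈ conditioning set.
  P2: blocked at fork node J ∈ conditioning set.
  P3: blocked at fork node J ∈ conditioning set.
  P4: blocked at fork node J ∈ conditioning set.
  P5: blocked at fork node J ∈ conditioning set.
  P6: blocked at fork node J ∈ conditioning set.
{J} contains no descendant of F and blocks every backdoor path.
No other singleton works — e.g. {Q} leaves P1 open — so {J} is the unique smallest valid adjustment set.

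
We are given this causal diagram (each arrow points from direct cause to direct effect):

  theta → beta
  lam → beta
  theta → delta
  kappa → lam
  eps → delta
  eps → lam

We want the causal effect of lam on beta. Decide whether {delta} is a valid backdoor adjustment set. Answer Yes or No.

No

Backdoor paths from lam to beta (paths whose first edge points into lam):
  P1: lam <- eps -> delta <- theta -> beta
Condition 1 (no descendant of lam in the set): holds — descendants of lam are {beta}; none are in {delta}.
Condition 2 (every backdoor path blocked by {delta}):
  P1: open — collider(s) delta are conditioned on (or have a conditioned descendant) and no non-collider on the path is in the set.
{delta} does not satisfy the backdoor criterion.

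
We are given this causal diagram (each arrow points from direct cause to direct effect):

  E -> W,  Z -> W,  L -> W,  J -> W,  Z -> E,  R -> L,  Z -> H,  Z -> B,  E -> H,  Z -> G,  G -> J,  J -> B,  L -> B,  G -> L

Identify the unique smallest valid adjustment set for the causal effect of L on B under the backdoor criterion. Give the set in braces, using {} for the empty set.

{G}

Variables eligible for adjustment (non-descendants of L, excluding L and B): {E, G, H, J, R, Z}.
Backdoor paths from L to B:
  P1: L <- G <- Z -> E -> W <- J -> B
  P2: L <- G <- Z -> B
  P3: L <- G <- Z -> W <- J -> B
  P4: L <- G <- Z -> H <- E -> W <- J -> B
  P5: L <- G -> J -> B
  P6: L <- G -> J -> W <- Z -> B
  P7: L <- G -> J -> W <- E <- Z -> B
  P8: L <- G -> J -> W <- E -> H <- Z -> B
The empty set is not sufficient: P2 (L <- G <- Z -> B) has no collider blocking it and no conditioned non-collider, so it is open.
Try {G}:
  P1: blocked at chain node G ∈ conditioning set.
  P2: blocked at chain node G ∈ conditioning set.
  P3: blocked at chain node G ∈ conditioning set.
  P4: blocked at chain node G ∈ conditioning set.
  P5: blocked at fork node G ∈ conditioning set.
  P6: blocked at fork node G ∈ conditioning set.
  P7: blocked at fork node G ∈ conditioning set.
  P8: blocked at fork node G ∈ conditioning set.
{G} contains no descendant of L and blocks every backdoor path.
No other singleton works — e.g. {Z} leaves P5 open — so {G} is the unique smallest valid adjustment set.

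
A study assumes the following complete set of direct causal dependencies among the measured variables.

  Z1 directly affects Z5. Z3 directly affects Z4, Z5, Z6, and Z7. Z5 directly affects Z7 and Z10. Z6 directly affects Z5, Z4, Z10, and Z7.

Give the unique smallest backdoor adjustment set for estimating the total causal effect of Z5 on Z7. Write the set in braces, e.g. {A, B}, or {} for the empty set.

{Z3, Z6}

Variables eligible for adjustment (non-descendants of Z5, excluding Z5 and Z7): {Z1, Z3, Z4, Z6}.
Backdoor paths from Z5 to Z7:
  P1: Z5 <- Z3 -> Z6 -> Z7
  P2: Z5 <- Z3 -> Z4 <- Z6 -> Z7
  P3: Z5 <- Z3 -> Z7
  P4: Z5 <- Z6 <- Z3 -> Z7
  P5: Z5 <- Z6 -> Z4 <- Z3 -> Z7
  P6: Z5 <- Z6 -> Z7
The empty set is not sufficient: P1 (Z5 <- Z3 -> Z6 -> Z7) has no collider blocking it and no conditioned non-collider, so it is open.
Try {Z3, Z6}:
  P1: blocked at fork node Z3 ∈ conditioning set.
  P2: blocked at fork node Z3 ∈ conditioning set.
  P3: blocked at fork node Z3 ∈ conditioning set.
  P4: blocked at chain node Z6 ∈ conditioning set.
  P5: blocked at fork node Z6 ∈ conditioning set.
  P6: blocked at fork node Z6 ∈ conditioning set.
{Z3, Z6} contains no descendant of Z5 and blocks every backdoor path.
Every element of {Z3, Z6} is needed (dropping Z3 leaves P3 open; dropping Z6 leaves P6 open), so no proper subset is valid.
Among all size-2 subsets of the eligible variables, only {Z3, Z6} blocks every backdoor path, so it is the unique smallest valid adjustment set.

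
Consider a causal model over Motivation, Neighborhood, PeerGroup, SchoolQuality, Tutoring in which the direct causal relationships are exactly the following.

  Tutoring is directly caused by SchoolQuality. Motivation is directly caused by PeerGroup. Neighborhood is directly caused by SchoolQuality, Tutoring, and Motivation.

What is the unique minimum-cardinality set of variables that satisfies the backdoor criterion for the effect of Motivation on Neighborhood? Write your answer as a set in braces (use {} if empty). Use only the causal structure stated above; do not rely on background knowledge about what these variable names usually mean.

Variables eligible for adjustment (non-descendants of Motivation, excluding Motivation and Neighborhood): {PeerGroup, SchoolQuality, Tutoring}.
Backdoor paths from Motivation to Neighborhood:
  (none)
With no backdoor paths the empty set already satisfies the criterion, and it is trivially minimal.

{}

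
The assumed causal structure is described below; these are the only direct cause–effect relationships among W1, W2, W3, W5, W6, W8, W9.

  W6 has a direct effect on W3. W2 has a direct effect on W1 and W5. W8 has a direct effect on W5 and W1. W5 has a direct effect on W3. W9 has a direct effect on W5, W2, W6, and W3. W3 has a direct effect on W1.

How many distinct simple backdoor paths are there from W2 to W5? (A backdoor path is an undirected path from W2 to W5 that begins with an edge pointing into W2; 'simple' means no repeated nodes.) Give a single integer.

5

A backdoor path from W2 to W5 is any simple undirected path whose first edge points into W2 (i.e. leaves W2 via a parent).
Parents of W2: {W9}.
Enumerating:
  P1: W2 <- W9 -> W6 -> W3 <- W5
  P2: W2 <- W9 -> W6 -> W3 -> W1 <- W8 -> W5
  P3: W2 <- W9 -> W5
  P4: W2 <- W9 -> W3 <- W5
  P5: W2 <- W9 -> W3 -> W1 <- W8 -> W5
That exhausts the simple backdoor paths. Count: 5.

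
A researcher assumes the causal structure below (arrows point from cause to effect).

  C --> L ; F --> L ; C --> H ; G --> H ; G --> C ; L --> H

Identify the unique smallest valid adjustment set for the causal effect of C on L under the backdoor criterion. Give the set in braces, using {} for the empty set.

{}

Variables eligible for adjustment (non-descendants of C, excluding C and L): {F, G}.
Backdoor paths from C to L:
  P1: C <- G -> H <- L
Each backdoor path contains an unconditioned collider, so every path is already blocked with the empty conditioning set:
  P1: blocked at collider H (neither it nor any descendant is in the conditioning set).
The empty set is therefore the unique smallest valid set.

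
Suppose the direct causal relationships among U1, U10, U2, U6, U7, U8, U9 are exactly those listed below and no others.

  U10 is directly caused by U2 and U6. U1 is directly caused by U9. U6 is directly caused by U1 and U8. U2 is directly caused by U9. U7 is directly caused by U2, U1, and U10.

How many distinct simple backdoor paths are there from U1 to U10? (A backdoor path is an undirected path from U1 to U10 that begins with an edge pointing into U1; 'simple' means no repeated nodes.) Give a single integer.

2

A backdoor path from U1 to U10 is any simple undirected path whose first edge points into U1 (i.e. leaves U1 via a parent).
Parents of U1: {U9}.
Enumerating:
  P1: U1 <- U9 -> U2 -> U10
  P2: U1 <- U9 -> U2 -> U7 <- U10
That exhausts the simple backdoor paths. Count: 2.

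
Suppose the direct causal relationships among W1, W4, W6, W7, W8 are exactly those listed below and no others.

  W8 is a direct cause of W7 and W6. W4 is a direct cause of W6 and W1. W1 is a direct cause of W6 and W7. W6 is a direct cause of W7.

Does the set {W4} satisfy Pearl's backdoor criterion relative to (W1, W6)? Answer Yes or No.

Yes

Backdoor paths from W1 to W6 (paths whose first edge points into W1):
  P1: W1 <- W4 -> W6
Condition 1 (no descendant of W1 in the set): holds — descendants of W1 are {W6, W7}; none are in {W4}.
Condition 2 (every backdoor path blocked by {W4}):
  P1: blocked at fork node W4 ∈ conditioning set.
{W4} satisfies the backdoor criterion.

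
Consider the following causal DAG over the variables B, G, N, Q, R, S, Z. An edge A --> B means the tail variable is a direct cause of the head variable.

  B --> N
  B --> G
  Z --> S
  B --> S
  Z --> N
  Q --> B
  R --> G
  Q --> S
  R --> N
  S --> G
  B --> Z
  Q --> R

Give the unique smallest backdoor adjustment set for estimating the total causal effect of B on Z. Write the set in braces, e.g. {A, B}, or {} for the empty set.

{}

Variables eligible for adjustment (non-descendants of B, excluding B and Z): {Q, R}.
Backdoor paths from B to Z:
  P1: B <- Q -> R -> N <- Z
  P2: B <- Q -> R -> G <- S <- Z
  P3: B <- Q -> S <- Z
  P4: B <- Q -> S -> G <- R -> N <- Z
Each backdoor path contains an unconditioned collider, so every path is already blocked with the empty conditioning set:
  P1: blocked at collider N (neither it nor any descendant is in the conditioning set).
  P2: blocked at collider G (neither it nor any descendant is in the conditioning set).
  P3: blocked at collider S (neither it nor any descendant is in the conditioning set).
  P4: blocked at collider G (neither it nor any descendant is in the conditioning set).
The empty set is therefore the unique smallest valid set.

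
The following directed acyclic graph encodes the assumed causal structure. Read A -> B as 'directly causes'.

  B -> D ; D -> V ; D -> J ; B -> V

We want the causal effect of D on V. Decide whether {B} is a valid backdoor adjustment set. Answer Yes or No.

Backdoor paths from D to V (paths whose first edge points into D):
  P1: D <- B -> V
Condition 1 (no descendant of D in the set): holds — descendants of D are {J, V}; none are in {B}.
Condition 2 (every backdoor path blocked by {B}):
  P1: blocked at fork node B ∈ conditioning set.
{B} satisfies the backdoor criterion.

Yes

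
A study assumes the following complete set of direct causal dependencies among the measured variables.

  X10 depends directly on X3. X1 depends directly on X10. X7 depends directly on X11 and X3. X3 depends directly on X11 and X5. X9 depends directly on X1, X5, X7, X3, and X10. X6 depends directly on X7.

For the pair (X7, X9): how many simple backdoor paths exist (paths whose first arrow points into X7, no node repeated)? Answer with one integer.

A backdoor path from X7 to X9 is any simple undirected path whose first edge points into X7 (i.e. leaves X7 via a parent).
Parents of X7: {X11, X3}.
Enumerating:
  P1: X7 <- X11 -> X3 <- X5 -> X9
  P2: X7 <- X11 -> X3 -> X10 -> X1 -> X9
  P3: X7 <- X11 -> X3 -> X10 -> X9
  P4: X7 <- X11 -> X3 -> X9
  P5: X7 <- X3 <- X5 -> X9
  P6: X7 <- X3 -> X10 -> X1 -> X9
  P7: X7 <- X3 -> X10 -> X9
  P8: X7 <- X3 -> X9
That exhausts the simple backdoor paths. Count: 8.

8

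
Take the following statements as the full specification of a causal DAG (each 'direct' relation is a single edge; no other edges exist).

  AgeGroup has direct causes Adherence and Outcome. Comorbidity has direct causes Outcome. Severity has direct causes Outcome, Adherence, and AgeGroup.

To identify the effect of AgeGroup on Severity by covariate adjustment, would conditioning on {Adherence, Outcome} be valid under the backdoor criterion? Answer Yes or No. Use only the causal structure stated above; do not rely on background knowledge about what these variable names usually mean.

Backdoor paths from AgeGroup to Severity (paths whose first edge points into AgeGroup):
  P1: AgeGroup <- Outcome -> Severity
  P2: AgeGroup <- Adherence -> Severity
Condition 1 (no descendant of AgeGroup in the set): holds — descendants of AgeGroup are {Severity}; none are in {Adherence, Outcome}.
Condition 2 (every backdoor path blocked by {Adherence, Outcome}):
  P1: blocked at fork node Outcome ∈ conditioning set.
  P2: blocked at fork node Adherence ∈ conditioning set.
{Adherence, Outcome} satisfies the backdoor criterion.

Yes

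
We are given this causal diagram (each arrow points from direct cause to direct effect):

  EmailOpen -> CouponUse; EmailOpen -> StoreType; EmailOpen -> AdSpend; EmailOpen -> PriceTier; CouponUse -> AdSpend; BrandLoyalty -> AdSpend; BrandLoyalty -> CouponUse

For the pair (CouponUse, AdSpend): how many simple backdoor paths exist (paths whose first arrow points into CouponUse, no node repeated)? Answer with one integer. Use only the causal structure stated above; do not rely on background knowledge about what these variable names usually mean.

2

A backdoor path from CouponUse to AdSpend is any simple undirected path whose first edge points into CouponUse (i.e. leaves CouponUse via a parent).
Parents of CouponUse: {BrandLoyalty, EmailOpen}.
Enumerating:
  P1: CouponUse <- EmailOpen -> AdSpend
  P2: CouponUse <- BrandLoyalty -> AdSpend
That exhausts the simple backdoor paths. Count: 2.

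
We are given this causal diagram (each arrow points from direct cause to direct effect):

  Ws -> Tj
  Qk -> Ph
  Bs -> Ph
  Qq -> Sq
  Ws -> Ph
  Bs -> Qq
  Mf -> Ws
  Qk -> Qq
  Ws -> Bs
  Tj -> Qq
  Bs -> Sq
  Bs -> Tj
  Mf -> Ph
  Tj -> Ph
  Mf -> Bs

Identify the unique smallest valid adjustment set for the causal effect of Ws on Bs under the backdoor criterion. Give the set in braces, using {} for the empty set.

{Mf}

Variables eligible for adjustment (non-descendants of Ws, excluding Ws and Bs): {Mf, Qk}.
Backdoor paths from Ws to Bs:
  P1: Ws <- Mf -> Bs
  P2: Ws <- Mf -> Ph <- Bs
  P3: Ws <- Mf -> Ph <- Qk -> Qq <- Bs
  P4: Ws <- Mf -> Ph <- Qk -> Qq <- Tj <- Bs
  P5: Ws <- Mf -> Ph <- Qk -> Qq -> Sq <- Bs
  P6: Ws <- Mf -> Ph <- Tj <- Bs
  P7: Ws <- Mf -> Ph <- Tj -> Qq <- Bs
  P8: Ws <- Mf -> Ph <- Tj -> Qq -> Sq <- Bs
The empty set is not sufficient: P1 (Ws <- Mf -> Bs) has no collider blocking it and no conditioned non-collider, so it is open.
Try {Mf}:
  P1: blocked at fork node Mf ∈ conditioning set.
  P2: blocked at fork node Mf ∈ conditioning set.
  P3: blocked at fork node Mf ∈ conditioning set.
  P4: blocked at fork node Mf ∈ conditioning set.
  P5: blocked at fork node Mf ∈ conditioning set.
  P6: blocked at fork node Mf ∈ conditioning set.
  P7: blocked at fork node Mf ∈ conditioning set.
  P8: blocked at fork node Mf ∈ conditioning set.
{Mf} contains no descendant of Ws and blocks every backdoor path.
No other singleton works — e.g. {Qk} leaves P1 open — so {Mf} is the unique smallest valid adjustment set.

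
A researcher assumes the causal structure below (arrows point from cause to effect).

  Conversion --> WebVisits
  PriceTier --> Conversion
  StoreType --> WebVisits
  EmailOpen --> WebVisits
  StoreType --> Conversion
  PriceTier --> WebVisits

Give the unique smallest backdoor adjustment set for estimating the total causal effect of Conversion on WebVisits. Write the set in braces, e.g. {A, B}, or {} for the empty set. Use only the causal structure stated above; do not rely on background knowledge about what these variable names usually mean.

Variables eligible for adjustment (non-descendants of Conversion, excluding Conversion and WebVisits): {EmailOpen, PriceTier, StoreType}.
Backdoor paths from Conversion to WebVisits:
  P1: Conversion <- PriceTier -> WebVisits
  P2: Conversion <- StoreType -> WebVisits
The empty set is not sufficient: P1 (Conversion <- PriceTier -> WebVisits) has no collider blocking it and no conditioned non-collider, so it is open.
Try {PriceTier, StoreType}:
  P1: blocked at fork node PriceTier ∈ conditioning set.
  P2: blocked at fork node StoreType ∈ conditioning set.
{PriceTier, StoreType} contains no descendant of Conversion and blocks every backdoor path.
Every element of {PriceTier, StoreType} is needed (dropping PriceTier leaves P1 open; dropping StoreType leaves P2 open), so no proper subset is valid.
Among all size-2 subsets of the eligible variables, only {PriceTier, StoreType} blocks every backdoor path, so it is the unique smallest valid adjustment set.

{PriceTier, StoreType}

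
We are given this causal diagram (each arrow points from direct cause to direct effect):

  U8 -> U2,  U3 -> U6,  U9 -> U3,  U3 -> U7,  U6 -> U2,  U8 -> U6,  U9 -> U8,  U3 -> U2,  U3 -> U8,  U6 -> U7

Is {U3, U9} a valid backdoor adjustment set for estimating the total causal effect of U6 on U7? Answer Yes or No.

Backdoor paths from U6 to U7 (paths whose first edge points into U6):
  P1: U6 <- U3 -> U7
  P2: U6 <- U8 <- U9 -> U3 -> U7
  P3: U6 <- U8 <- U3 -> U7
  P4: U6 <- U8 -> U2 <- U3 -> U7
Condition 1 (no descendant of U6 in the set): holds — descendants of U6 are {U2, U7}; none are in {U3, U9}.
Condition 2 (every backdoor path blocked by {U3, U9}):
  P1: blocked at fork node U3 ∈ conditioning set.
  P2: blocked at fork node U9 ∈ conditioning set.
  P3: blocked at fork node U3 ∈ conditioning set.
  P4: blocked at collider U2 (neither it nor any descendant is in the conditioning set).
{U3, U9} satisfies the backdoor criterion.

Yes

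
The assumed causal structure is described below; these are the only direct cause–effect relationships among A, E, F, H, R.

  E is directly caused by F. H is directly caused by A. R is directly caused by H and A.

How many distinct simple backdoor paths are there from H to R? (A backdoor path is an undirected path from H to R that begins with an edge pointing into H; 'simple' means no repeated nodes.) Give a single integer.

1

A backdoor path from H to R is any simple undirected path whose first edge points into H (i.e. leaves H via a parent).
Parents of H: {A}.
Enumerating:
  P1: H <- A -> R
That exhausts the simple backdoor paths. Count: 1.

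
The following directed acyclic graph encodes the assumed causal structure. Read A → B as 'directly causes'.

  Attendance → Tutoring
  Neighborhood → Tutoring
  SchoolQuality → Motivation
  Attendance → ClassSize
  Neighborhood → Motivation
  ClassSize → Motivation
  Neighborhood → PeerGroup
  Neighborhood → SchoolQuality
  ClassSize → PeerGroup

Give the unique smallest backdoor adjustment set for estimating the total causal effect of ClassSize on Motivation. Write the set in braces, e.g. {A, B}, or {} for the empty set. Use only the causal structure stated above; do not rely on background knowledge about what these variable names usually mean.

Variables eligible for adjustment (non-descendants of ClassSize, excluding ClassSize and Motivation): {Attendance, Neighborhood, SchoolQuality, Tutoring}.
Backdoor paths from ClassSize to Motivation:
  P1: ClassSize <- Attendance -> Tutoring <- Neighborhood -> SchoolQuality -> Motivation
  P2: ClassSize <- Attendance -> Tutoring <- Neighborhood -> Motivation
Each backdoor path contains an unconditioned collider, so every path is already blocked with the empty conditioning set:
  P1: blocked at collider Tutoring (neither it nor any descendant is in the conditioning set).
  P2: blocked at collider Tutoring (neither it nor any descendant is in the conditioning set).
The empty set is therefore the unique smallest valid set.

{}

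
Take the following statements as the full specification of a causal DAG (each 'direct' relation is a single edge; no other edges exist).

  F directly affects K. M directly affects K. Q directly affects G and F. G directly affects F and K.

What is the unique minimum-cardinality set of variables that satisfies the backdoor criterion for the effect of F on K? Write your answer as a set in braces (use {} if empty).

{G}

Variables eligible for adjustment (non-descendants of F, excluding F and K): {G, M, Q}.
Backdoor paths from F to K:
  P1: F <- Q -> G -> K
  P2: F <- G -> K
The empty set is not sufficient: P1 (F <- Q -> G -> K) has no collider blocking it and no conditioned non-collider, so it is open.
Try {G}:
  P1: blocked at chain node G ∈ conditioning set.
  P2: blocked at fork node G ∈ conditioning set.
{G} contains no descendant of F and blocks every backdoor path.
No other singleton works — e.g. {M} leaves P1 open — so {G} is the unique smallest valid adjustment set.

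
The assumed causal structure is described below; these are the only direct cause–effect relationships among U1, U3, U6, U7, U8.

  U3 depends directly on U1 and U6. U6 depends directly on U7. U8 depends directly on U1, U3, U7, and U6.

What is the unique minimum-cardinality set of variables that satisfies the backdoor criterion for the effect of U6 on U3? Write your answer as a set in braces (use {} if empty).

Variables eligible for adjustment (non-descendants of U6, excluding U6 and U3): {U1, U7}.
Backdoor paths from U6 to U3:
  P1: U6 <- U7 -> U8 <- U1 -> U3
  P2: U6 <- U7 -> U8 <- U3
Each backdoor path contains an unconditioned collider, so every path is already blocked with the empty conditioning set:
  P1: blocked at collider U8 (neither it nor any descendant is in the conditioning set).
  P2: blocked at collider U8 (neither it nor any descendant is in the conditioning set).
The empty set is therefore the unique smallest valid set.

{}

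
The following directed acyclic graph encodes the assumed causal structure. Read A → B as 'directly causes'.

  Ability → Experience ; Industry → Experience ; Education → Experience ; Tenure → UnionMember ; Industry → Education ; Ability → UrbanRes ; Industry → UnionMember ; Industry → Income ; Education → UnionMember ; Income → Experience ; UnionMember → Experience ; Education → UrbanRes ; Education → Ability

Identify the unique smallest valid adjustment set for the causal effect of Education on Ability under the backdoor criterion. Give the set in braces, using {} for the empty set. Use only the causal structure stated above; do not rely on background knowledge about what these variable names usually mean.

Variables eligible for adjustment (non-descendants of Education, excluding Education and Ability): {Income, Industry, Tenure}.
Backdoor paths from Education to Ability:
  P1: Education <- Industry -> Income -> Experience <- Ability
  P2: Education <- Industry -> UnionMember -> Experience <- Ability
  P3: Education <- Industry -> Experience <- Ability
Each backdoor path contains an unconditioned collider, so every path is already blocked with the empty conditioning set:
  P1: blocked at collider Experience (neither it nor any descendant is in the conditioning set).
  P2: blocked at collider Experience (neither it nor any descendant is in the conditioning set).
  P3: blocked at collider Experience (neither it nor any descendant is in the conditioning set).
The empty set is therefore the unique smallest valid set.

{}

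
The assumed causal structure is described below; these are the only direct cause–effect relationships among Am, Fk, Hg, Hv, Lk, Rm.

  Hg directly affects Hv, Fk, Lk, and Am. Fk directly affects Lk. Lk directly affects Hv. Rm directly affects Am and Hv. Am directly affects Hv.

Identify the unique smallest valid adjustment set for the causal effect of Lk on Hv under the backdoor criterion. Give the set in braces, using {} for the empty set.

{Hg}

Variables eligible for adjustment (non-descendants of Lk, excluding Lk and Hv): {Am, Fk, Hg, Rm}.
Backdoor paths from Lk to Hv:
  P1: Lk <- Hg -> Am <- Rm -> Hv
  P2: Lk <- Hg -> Am -> Hv
  P3: Lk <- Hg -> Hv
  P4: Lk <- Fk <- Hg -> Am <- Rm -> Hv
  P5: Lk <- Fk <- Hg -> Am -> Hv
  P6: Lk <- Fk <- Hg -> Hv
The empty set is not sufficient: P2 (Lk <- Hg -> Am -> Hv) has no collider blocking it and no conditioned non-collider, so it is open.
Try {Hg}:
  P1: blocked at fork node Hg ∈ conditioning set.
  P2: blocked at fork node Hg ∈ conditioning set.
  P3: blocked at fork node Hg ∈ conditioning set.
  P4: blocked at fork node Hg ∈ conditioning set.
  P5: blocked at fork node Hg ∈ conditioning set.
  P6: blocked at fork node Hg ∈ conditioning set.
{Hg} contains no descendant of Lk and blocks every backdoor path.
No other singleton works — e.g. {Rm} leaves P2 open — so {Hg} is the unique smallest valid adjustment set.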